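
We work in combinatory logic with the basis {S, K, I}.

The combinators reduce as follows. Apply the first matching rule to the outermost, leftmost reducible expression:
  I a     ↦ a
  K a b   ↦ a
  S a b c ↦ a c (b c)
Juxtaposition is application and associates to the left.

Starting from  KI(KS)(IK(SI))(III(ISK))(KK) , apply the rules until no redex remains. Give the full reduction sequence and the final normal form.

  start: KI(KS)(IK(SI))(III(ISK))(KK)
  [1] I(IK(SI))(III(ISK))(KK)
  [2] IK(SI)(III(ISK))(KK)
  [3] K(SI)(III(ISK))(KK)
  [4] SI(KK)

Answer: normal form = SI(KK)  (in 4 steps)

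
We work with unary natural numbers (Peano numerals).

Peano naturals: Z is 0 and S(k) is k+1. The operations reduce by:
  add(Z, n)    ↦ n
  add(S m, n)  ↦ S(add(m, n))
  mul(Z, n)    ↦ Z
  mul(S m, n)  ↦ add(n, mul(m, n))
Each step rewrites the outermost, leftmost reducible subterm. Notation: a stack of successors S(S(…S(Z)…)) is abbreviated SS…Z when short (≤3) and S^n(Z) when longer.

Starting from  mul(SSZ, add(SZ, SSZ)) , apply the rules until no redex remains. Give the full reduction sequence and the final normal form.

Answer: normal form = S^6(Z)  (in 15 steps)

Reduction:
  start: mul(SSZ, add(SZ, SSZ))
  [1] add(add(SZ, SSZ), mul(SZ, add(SZ, SSZ)))
  [2] add(S(add(Z, SSZ)), mul(SZ, add(SZ, SSZ)))
  [3] S(add(add(Z, SSZ), mul(SZ, add(SZ, SSZ))))
  [4] S(add(SSZ, mul(SZ, add(SZ, SSZ))))
  [5] S(S(add(SZ, mul(SZ, add(SZ, SSZ)))))
  [6] S(S(S(add(Z, mul(SZ, add(SZ, SSZ))))))
  [7] S(S(S(mul(SZ, add(SZ, SSZ)))))
  [8] S(S(S(add(add(SZ, SSZ), mul(Z, add(SZ, SSZ))))))
  [9] S(S(S(add(S(add(Z, SSZ)), mul(Z, add(SZ, SSZ))))))
  [10] S(S(S(S(add(add(Z, SSZ), mul(Z, add(SZ, SSZ)))))))
  [11] S(S(S(S(add(SSZ, mul(Z, add(SZ, SSZ)))))))
  [12] S(S(S(S(S(add(SZ, mul(Z, add(SZ, SSZ))))))))
  [13] S(S(S(S(S(S(add(Z, mul(Z, add(SZ, SSZ)))))))))
  [14] S(S(S(S(S(S(mul(Z, add(SZ, SSZ))))))))
  [15] S^6(Z)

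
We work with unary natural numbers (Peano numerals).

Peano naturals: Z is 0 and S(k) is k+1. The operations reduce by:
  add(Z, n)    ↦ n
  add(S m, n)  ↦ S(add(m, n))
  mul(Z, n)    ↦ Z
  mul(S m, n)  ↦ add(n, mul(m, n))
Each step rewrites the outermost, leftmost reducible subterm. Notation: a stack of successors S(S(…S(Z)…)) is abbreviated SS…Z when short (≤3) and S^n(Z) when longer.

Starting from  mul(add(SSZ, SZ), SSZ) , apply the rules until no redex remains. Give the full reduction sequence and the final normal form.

Answer: normal form = S^6(Z)  (in 16 steps)

Working:
  start: mul(add(SSZ, SZ), SSZ)
  →1  mul(S(add(SZ, SZ)), SSZ)
  →2  add(SSZ, mul(add(SZ, SZ), SSZ))
  →3  S(add(SZ, mul(add(SZ, SZ), SSZ)))
  →4  S(S(add(Z, mul(add(SZ, SZ), SSZ))))
  →5  S(S(mul(add(SZ, SZ), SSZ)))
  →6  S(S(mul(S(add(Z, SZ)), SSZ)))
  →7  S(S(add(SSZ, mul(add(Z, SZ), SSZ))))
  →8  S(S(S(add(SZ, mul(add(Z, SZ), SSZ)))))
  →9  S(S(S(S(add(Z, mul(add(Z, SZ), SSZ))))))
  →10  S(S(S(S(mul(add(Z, SZ), SSZ)))))
  →11  S(S(S(S(mul(SZ, SSZ)))))
  →12  S(S(S(S(add(SSZ, mul(Z, SSZ))))))
  →13  S(S(S(S(S(add(SZ, mul(Z, SSZ)))))))
  →14  S(S(S(S(S(S(add(Z, mul(Z, SSZ))))))))
  →15  S(S(S(S(S(S(mul(Z, SSZ)))))))
  →16  S^6(Z)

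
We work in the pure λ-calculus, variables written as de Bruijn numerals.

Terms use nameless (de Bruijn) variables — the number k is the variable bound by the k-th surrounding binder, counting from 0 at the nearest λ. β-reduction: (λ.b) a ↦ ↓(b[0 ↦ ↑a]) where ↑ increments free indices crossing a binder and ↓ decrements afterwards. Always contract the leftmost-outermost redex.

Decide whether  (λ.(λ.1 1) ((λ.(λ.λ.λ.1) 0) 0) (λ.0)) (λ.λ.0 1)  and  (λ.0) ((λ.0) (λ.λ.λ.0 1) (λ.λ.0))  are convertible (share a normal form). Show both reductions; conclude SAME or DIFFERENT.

Answer: SAME — A ⇓ λ.λ.0 1, B ⇓ λ.λ.0 1

Reduction:
Term A:
  start: (λ.(λ.1 1) ((λ.(λ.λ.λ.1) 0) 0) (λ.0)) (λ.λ.0 1)
  →1  (λ.(λ.λ.0 1) (λ.λ.0 1)) ((λ.(λ.λ.λ.1) 0) (λ.λ.0 1)) (λ.0)
  →2  (λ.λ.0 1) (λ.λ.0 1) (λ.0)
  →3  (λ.0 (λ.λ.0 1)) (λ.0)
  →4  (λ.0) (λ.λ.0 1)
  →5  λ.λ.0 1

Term B:
  start: (λ.0) ((λ.0) (λ.λ.λ.0 1) (λ.λ.0))
  →1  (λ.0) (λ.λ.λ.0 1) (λ.λ.0)
  →2  (λ.λ.λ.0 1) (λ.λ.0)
  →3  λ.λ.0 1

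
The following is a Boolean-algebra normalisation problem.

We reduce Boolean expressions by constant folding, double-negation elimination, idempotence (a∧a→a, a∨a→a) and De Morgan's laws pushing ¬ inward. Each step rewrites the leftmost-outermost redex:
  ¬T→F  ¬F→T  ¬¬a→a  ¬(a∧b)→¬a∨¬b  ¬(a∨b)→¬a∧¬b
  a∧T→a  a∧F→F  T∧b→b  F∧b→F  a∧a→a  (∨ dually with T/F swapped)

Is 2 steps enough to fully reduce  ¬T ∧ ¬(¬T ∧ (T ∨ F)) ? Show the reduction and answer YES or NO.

  start: ¬T ∧ ¬(¬T ∧ (T ∨ F))
  →1  F ∧ ¬(¬T ∧ (T ∨ F))
  →2  F

Answer: YES — reaches normal form F in 2 ≤ 2 steps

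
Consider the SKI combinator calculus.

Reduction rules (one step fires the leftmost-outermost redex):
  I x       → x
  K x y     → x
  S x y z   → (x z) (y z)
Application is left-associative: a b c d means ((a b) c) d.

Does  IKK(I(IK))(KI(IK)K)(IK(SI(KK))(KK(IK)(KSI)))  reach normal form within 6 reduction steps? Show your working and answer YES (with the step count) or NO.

Answer: YES — reaches normal form K in 5 ≤ 6 steps

Reduction:
  start: IKK(I(IK))(KI(IK)K)(IK(SI(KK))(KK(IK)(KSI)))
  →1  KK(I(IK))(KI(IK)K)(IK(SI(KK))(KK(IK)(KSI)))
  →2  K(KI(IK)K)(IK(SI(KK))(KK(IK)(KSI)))
  →3  KI(IK)K
  →4  IK
  →5  K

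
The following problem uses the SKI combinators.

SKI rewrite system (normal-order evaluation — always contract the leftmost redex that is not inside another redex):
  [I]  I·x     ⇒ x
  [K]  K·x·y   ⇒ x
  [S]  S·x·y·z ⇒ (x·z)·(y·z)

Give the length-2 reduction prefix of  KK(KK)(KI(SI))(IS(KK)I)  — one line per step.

Answer: after 2 steps: KI(SI)

Reduction:
  start: KK(KK)(KI(SI))(IS(KK)I)
  [1] K(KI(SI))(IS(KK)I)
  [2] KI(SI)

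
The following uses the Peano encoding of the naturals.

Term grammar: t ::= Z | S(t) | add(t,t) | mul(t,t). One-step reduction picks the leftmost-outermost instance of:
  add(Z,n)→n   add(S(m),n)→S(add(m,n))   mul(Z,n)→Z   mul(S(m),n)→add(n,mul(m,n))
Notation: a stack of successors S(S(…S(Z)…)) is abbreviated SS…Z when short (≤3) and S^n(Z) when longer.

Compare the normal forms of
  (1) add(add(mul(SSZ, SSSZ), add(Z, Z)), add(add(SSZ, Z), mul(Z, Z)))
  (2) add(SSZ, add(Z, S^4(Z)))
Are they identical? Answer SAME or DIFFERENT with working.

Answer: DIFFERENT — A ⇓ S^8(Z), B ⇓ S^6(Z)

Reduction:
Term A:
  start: add(add(mul(SSZ, SSSZ), add(Z, Z)), add(add(SSZ, Z), mul(Z, Z)))
  [1] add(add(add(SSSZ, mul(SZ, SSSZ)), add(Z, Z)), add(add(SSZ, Z), mul(Z, Z)))
  [2] add(add(S(add(SSZ, mul(SZ, SSSZ))), add(Z, Z)), add(add(SSZ, Z), mul(Z, Z)))
  [3] add(S(add(add(SSZ, mul(SZ, SSSZ)), add(Z, Z))), add(add(SSZ, Z), mul(Z, Z)))
  [4] S(add(add(add(SSZ, mul(SZ, SSSZ)), add(Z, Z)), add(add(SSZ, Z), mul(Z, Z))))
  [5] S(add(add(S(add(SZ, mul(SZ, SSSZ))), add(Z, Z)), add(add(SSZ, Z), mul(Z, Z))))
  [6] S(add(S(add(add(SZ, mul(SZ, SSSZ)), add(Z, Z))), add(add(SSZ, Z), mul(Z, Z))))
  [7] S(S(add(add(add(SZ, mul(SZ, SSSZ)), add(Z, Z)), add(add(SSZ, Z), mul(Z, Z)))))
  [8] S(S(add(add(S(add(Z, mul(SZ, SSSZ))), add(Z, Z)), add(add(SSZ, Z), mul(Z, Z)))))
  [9] S(S(add(S(add(add(Z, mul(SZ, SSSZ)), add(Z, Z))), add(add(SSZ, Z), mul(Z, Z)))))
  [10] S(S(S(add(add(add(Z, mul(SZ, SSSZ)), add(Z, Z)), add(add(SSZ, Z), mul(Z, Z))))))
  [11] S(S(S(add(add(mul(SZ, SSSZ), add(Z, Z)), add(add(SSZ, Z), mul(Z, Z))))))
  [12] S(S(S(add(add(add(SSSZ, mul(Z, SSSZ)), add(Z, Z)), add(add(SSZ, Z), mul(Z, Z))))))
  [13] S(S(S(add(add(S(add(SSZ, mul(Z, SSSZ))), add(Z, Z)), add(add(SSZ, Z), mul(Z, Z))))))
  [14] S(S(S(add(S(add(add(SSZ, mul(Z, SSSZ)), add(Z, Z))), add(add(SSZ, Z), mul(Z, Z))))))
  [15] S(S(S(S(add(add(add(SSZ, mul(Z, SSSZ)), add(Z, Z)), add(add(SSZ, Z), mul(Z, Z)))))))
  [16] S(S(S(S(add(add(S(add(SZ, mul(Z, SSSZ))), add(Z, Z)), add(add(SSZ, Z), mul(Z, Z)))))))
  [17] S(S(S(S(add(S(add(add(SZ, mul(Z, SSSZ)), add(Z, Z))), add(add(SSZ, Z), mul(Z, Z)))))))
  [18] S(S(S(S(S(add(add(add(SZ, mul(Z, SSSZ)), add(Z, Z)), add(add(SSZ, Z), mul(Z, Z))))))))
  [19] S(S(S(S(S(add(add(S(add(Z, mul(Z, SSSZ))), add(Z, Z)), add(add(SSZ, Z), mul(Z, Z))))))))
  [20] S(S(S(S(S(add(S(add(add(Z, mul(Z, SSSZ)), add(Z, Z))), add(add(SSZ, Z), mul(Z, Z))))))))
  [21] S(S(S(S(S(S(add(add(add(Z, mul(Z, SSSZ)), add(Z, Z)), add(add(SSZ, Z), mul(Z, Z)))))))))
  [22] S(S(S(S(S(S(add(add(mul(Z, SSSZ), add(Z, Z)), add(add(SSZ, Z), mul(Z, Z)))))))))
  [23] S(S(S(S(S(S(add(add(Z, add(Z, Z)), add(add(SSZ, Z), mul(Z, Z)))))))))
  [24] S(S(S(S(S(S(add(add(Z, Z), add(add(SSZ, Z), mul(Z, Z)))))))))
  [25] S(S(S(S(S(S(add(Z, add(add(SSZ, Z), mul(Z, Z)))))))))
  [26] S(S(S(S(S(S(add(add(SSZ, Z), mul(Z, Z))))))))
  [27] S(S(S(S(S(S(add(S(add(SZ, Z)), mul(Z, Z))))))))
  [28] S(S(S(S(S(S(S(add(add(SZ, Z), mul(Z, Z)))))))))
  [29] S(S(S(S(S(S(S(add(S(add(Z, Z)), mul(Z, Z)))))))))
  [30] S(S(S(S(S(S(S(S(add(add(Z, Z), mul(Z, Z))))))))))
  [31] S(S(S(S(S(S(S(S(add(Z, mul(Z, Z))))))))))
  [32] S(S(S(S(S(S(S(S(mul(Z, Z)))))))))
  [33] S^8(Z)

Term B:
  start: add(SSZ, add(Z, S^4(Z)))
  [1] S(add(SZ, add(Z, S^4(Z))))
  [2] S(S(add(Z, add(Z, S^4(Z)))))
  [3] S(S(add(Z, S^4(Z))))
  [4] S^6(Z)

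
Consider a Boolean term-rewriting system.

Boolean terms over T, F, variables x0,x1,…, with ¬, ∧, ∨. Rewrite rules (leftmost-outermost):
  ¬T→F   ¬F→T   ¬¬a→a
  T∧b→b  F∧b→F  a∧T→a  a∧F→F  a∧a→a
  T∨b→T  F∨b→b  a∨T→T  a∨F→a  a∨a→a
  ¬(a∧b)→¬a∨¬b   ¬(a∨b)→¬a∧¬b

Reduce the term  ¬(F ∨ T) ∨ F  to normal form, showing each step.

Answer: normal form = F  (in 5 steps)

Derivation:
  start: ¬(F ∨ T) ∨ F
  →1  ¬(F ∨ T)
  →2  ¬F ∧ ¬T
  →3  T ∧ ¬T
  →4  ¬T
  →5  F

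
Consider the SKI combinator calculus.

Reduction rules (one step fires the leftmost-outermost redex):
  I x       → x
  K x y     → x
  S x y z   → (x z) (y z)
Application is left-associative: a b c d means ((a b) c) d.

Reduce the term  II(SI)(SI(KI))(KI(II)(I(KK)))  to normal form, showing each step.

Answer: normal form = K  (in 8 steps)

Working:
  start: II(SI)(SI(KI))(KI(II)(I(KK)))
  →1  I(SI)(SI(KI))(KI(II)(I(KK)))
  →2  SI(SI(KI))(KI(II)(I(KK)))
  →3  I(KI(II)(I(KK)))(SI(KI)(KI(II)(I(KK))))
  →4  KI(II)(I(KK))(SI(KI)(KI(II)(I(KK))))
  →5  I(I(KK))(SI(KI)(KI(II)(I(KK))))
  →6  I(KK)(SI(KI)(KI(II)(I(KK))))
  →7  KK(SI(KI)(KI(II)(I(KK))))
  →8  K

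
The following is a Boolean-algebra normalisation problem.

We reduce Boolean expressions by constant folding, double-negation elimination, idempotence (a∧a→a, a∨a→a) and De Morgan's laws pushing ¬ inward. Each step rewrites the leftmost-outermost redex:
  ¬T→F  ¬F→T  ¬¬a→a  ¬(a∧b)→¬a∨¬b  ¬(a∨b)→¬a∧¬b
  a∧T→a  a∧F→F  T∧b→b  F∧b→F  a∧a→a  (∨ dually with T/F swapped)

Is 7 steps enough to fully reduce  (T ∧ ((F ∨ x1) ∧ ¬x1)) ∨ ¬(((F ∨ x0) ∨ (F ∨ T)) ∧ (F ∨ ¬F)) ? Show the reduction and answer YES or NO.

  start: (T ∧ ((F ∨ x1) ∧ ¬x1)) ∨ ¬(((F ∨ x0) ∨ (F ∨ T)) ∧ (F ∨ ¬F))
  [1] ((F ∨ x1) ∧ ¬x1) ∨ ¬(((F ∨ x0) ∨ (F ∨ T)) ∧ (F ∨ ¬F))
  [2] (x1 ∧ ¬x1) ∨ ¬(((F ∨ x0) ∨ (F ∨ T)) ∧ (F ∨ ¬F))
  [3] (x1 ∧ ¬x1) ∨ (¬((F ∨ x0) ∨ (F ∨ T)) ∨ ¬(F ∨ ¬F))
  [4] (x1 ∧ ¬x1) ∨ ((¬(F ∨ x0) ∧ ¬(F ∨ T)) ∨ ¬(F ∨ ¬F))
  [5] (x1 ∧ ¬x1) ∨ (((¬F ∧ ¬x0) ∧ ¬(F ∨ T)) ∨ ¬(F ∨ ¬F))
  [6] (x1 ∧ ¬x1) ∨ (((T ∧ ¬x0) ∧ ¬(F ∨ T)) ∨ ¬(F ∨ ¬F))
  [7] (x1 ∧ ¬x1) ∨ ((¬x0 ∧ ¬(F ∨ T)) ∨ ¬(F ∨ ¬F))

Answer: NO — after 7 steps the term is (x1 ∧ ¬x1) ∨ ((¬x0 ∧ ¬(F ∨ T)) ∨ ¬(F ∨ ¬F)), not yet normal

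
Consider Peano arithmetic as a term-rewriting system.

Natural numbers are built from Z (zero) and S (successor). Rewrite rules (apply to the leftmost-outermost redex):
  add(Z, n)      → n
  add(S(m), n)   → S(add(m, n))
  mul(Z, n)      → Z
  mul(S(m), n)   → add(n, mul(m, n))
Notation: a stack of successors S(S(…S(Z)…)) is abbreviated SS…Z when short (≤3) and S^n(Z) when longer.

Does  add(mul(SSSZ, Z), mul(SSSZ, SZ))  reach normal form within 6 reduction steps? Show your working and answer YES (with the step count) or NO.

Answer: NO — after 6 steps the term is add(mul(Z, Z), mul(SSSZ, SZ)), not yet normal

Reduction:
  start: add(mul(SSSZ, Z), mul(SSSZ, SZ))
  step 1: add(add(Z, mul(SSZ, Z)), mul(SSSZ, SZ))
  step 2: add(mul(SSZ, Z), mul(SSSZ, SZ))
  step 3: add(add(Z, mul(SZ, Z)), mul(SSSZ, SZ))
  step 4: add(mul(SZ, Z), mul(SSSZ, SZ))
  step 5: add(add(Z, mul(Z, Z)), mul(SSSZ, SZ))
  step 6: add(mul(Z, Z), mul(SSSZ, SZ))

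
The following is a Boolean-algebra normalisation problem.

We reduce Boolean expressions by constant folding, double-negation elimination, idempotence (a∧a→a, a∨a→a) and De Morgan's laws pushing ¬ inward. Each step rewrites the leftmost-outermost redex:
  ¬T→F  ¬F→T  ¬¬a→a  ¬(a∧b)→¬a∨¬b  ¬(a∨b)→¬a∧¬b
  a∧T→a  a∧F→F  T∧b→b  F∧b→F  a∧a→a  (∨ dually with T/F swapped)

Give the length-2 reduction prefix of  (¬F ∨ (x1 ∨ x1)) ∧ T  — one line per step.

  start: (¬F ∨ (x1 ∨ x1)) ∧ T
  step 1: ¬F ∨ (x1 ∨ x1)
  step 2: T ∨ (x1 ∨ x1)

Answer: after 2 steps: T ∨ (x1 ∨ x1)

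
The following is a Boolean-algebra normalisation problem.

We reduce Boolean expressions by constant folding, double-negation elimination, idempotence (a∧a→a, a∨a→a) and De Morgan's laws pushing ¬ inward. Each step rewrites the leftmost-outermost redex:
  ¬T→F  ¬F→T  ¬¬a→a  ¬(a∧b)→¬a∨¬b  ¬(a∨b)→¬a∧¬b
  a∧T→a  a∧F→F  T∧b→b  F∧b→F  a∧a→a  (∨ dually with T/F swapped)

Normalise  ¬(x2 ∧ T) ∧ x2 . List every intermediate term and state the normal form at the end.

Answer: normal form = ¬x2 ∧ x2  (in 3 steps)

Working:
  start: ¬(x2 ∧ T) ∧ x2
  [1] (¬x2 ∨ ¬T) ∧ x2
  [2] (¬x2 ∨ F) ∧ x2
  [3] ¬x2 ∧ x2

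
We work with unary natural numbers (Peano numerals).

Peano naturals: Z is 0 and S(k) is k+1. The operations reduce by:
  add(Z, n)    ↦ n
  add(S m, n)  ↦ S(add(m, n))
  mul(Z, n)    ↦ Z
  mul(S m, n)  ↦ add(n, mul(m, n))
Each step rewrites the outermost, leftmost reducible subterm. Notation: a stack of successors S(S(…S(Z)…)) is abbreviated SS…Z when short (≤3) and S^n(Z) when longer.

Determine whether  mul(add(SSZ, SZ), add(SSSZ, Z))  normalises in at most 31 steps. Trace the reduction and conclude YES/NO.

  start: mul(add(SSZ, SZ), add(SSSZ, Z))
  [1] mul(S(add(SZ, SZ)), add(SSSZ, Z))
  [2] add(add(SSSZ, Z), mul(add(SZ, SZ), add(SSSZ, Z)))
  [3] add(S(add(SSZ, Z)), mul(add(SZ, SZ), add(SSSZ, Z)))
  [4] S(add(add(SSZ, Z), mul(add(SZ, SZ), add(SSSZ, Z))))
  [5] S(add(S(add(SZ, Z)), mul(add(SZ, SZ), add(SSSZ, Z))))
  [6] S(S(add(add(SZ, Z), mul(add(SZ, SZ), add(SSSZ, Z)))))
  [7] S(S(add(S(add(Z, Z)), mul(add(SZ, SZ), add(SSSZ, Z)))))
  [8] S(S(S(add(add(Z, Z), mul(add(SZ, SZ), add(SSSZ, Z))))))
  [9] S(S(S(add(Z, mul(add(SZ, SZ), add(SSSZ, Z))))))
  [10] S(S(S(mul(add(SZ, SZ), add(SSSZ, Z)))))
  [11] S(S(S(mul(S(add(Z, SZ)), add(SSSZ, Z)))))
  [12] S(S(S(add(add(SSSZ, Z), mul(add(Z, SZ), add(SSSZ, Z))))))
  [13] S(S(S(add(S(add(SSZ, Z)), mul(add(Z, SZ), add(SSSZ, Z))))))
  [14] S(S(S(S(add(add(SSZ, Z), mul(add(Z, SZ), add(SSSZ, Z)))))))
  [15] S(S(S(S(add(S(add(SZ, Z)), mul(add(Z, SZ), add(SSSZ, Z)))))))
  [16] S(S(S(S(S(add(add(SZ, Z), mul(add(Z, SZ), add(SSSZ, Z))))))))
  [17] S(S(S(S(S(add(S(add(Z, Z)), mul(add(Z, SZ), add(SSSZ, Z))))))))
  [18] S(S(S(S(S(S(add(add(Z, Z), mul(add(Z, SZ), add(SSSZ, Z)))))))))
  [19] S(S(S(S(S(S(add(Z, mul(add(Z, SZ), add(SSSZ, Z)))))))))
  [20] S(S(S(S(S(S(mul(add(Z, SZ), add(SSSZ, Z))))))))
  [21] S(S(S(S(S(S(mul(SZ, add(SSSZ, Z))))))))
  [22] S(S(S(S(S(S(add(add(SSSZ, Z), mul(Z, add(SSSZ, Z)))))))))
  [23] S(S(S(S(S(S(add(S(add(SSZ, Z)), mul(Z, add(SSSZ, Z)))))))))
  [24] S(S(S(S(S(S(S(add(add(SSZ, Z), mul(Z, add(SSSZ, Z))))))))))
  [25] S(S(S(S(S(S(S(add(S(add(SZ, Z)), mul(Z, add(SSSZ, Z))))))))))
  [26] S(S(S(S(S(S(S(S(add(add(SZ, Z), mul(Z, add(SSSZ, Z)))))))))))
  [27] S(S(S(S(S(S(S(S(add(S(add(Z, Z)), mul(Z, add(SSSZ, Z)))))))))))
  [28] S(S(S(S(S(S(S(S(S(add(add(Z, Z), mul(Z, add(SSSZ, Z))))))))))))
  [29] S(S(S(S(S(S(S(S(S(add(Z, mul(Z, add(SSSZ, Z))))))))))))
  [30] S(S(S(S(S(S(S(S(S(mul(Z, add(SSSZ, Z)))))))))))
  [31] S^9(Z)

Answer: YES — reaches normal form S^9(Z) in 31 ≤ 31 steps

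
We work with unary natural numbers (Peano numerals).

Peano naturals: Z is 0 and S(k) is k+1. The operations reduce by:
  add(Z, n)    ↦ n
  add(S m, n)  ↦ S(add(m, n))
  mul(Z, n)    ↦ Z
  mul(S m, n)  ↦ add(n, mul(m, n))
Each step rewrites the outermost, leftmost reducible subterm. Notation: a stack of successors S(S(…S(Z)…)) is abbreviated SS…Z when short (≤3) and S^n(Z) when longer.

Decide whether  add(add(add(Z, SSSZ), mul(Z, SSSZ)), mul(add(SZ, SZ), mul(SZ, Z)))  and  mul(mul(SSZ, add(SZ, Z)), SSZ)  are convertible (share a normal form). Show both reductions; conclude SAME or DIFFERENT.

Answer: DIFFERENT — A ⇓ SSSZ, B ⇓ S^4(Z)

Reduction:
Term A:
  start: add(add(add(Z, SSSZ), mul(Z, SSSZ)), mul(add(SZ, SZ), mul(SZ, Z)))
  step 1: add(add(SSSZ, mul(Z, SSSZ)), mul(add(SZ, SZ), mul(SZ, Z)))
  step 2: add(S(add(SSZ, mul(Z, SSSZ))), mul(add(SZ, SZ), mul(SZ, Z)))
  step 3: S(add(add(SSZ, mul(Z, SSSZ)), mul(add(SZ, SZ), mul(SZ, Z))))
  step 4: S(add(S(add(SZ, mul(Z, SSSZ))), mul(add(SZ, SZ), mul(SZ, Z))))
  step 5: S(S(add(add(SZ, mul(Z, SSSZ)), mul(add(SZ, SZ), mul(SZ, Z)))))
  step 6: S(S(add(S(add(Z, mul(Z, SSSZ))), mul(add(SZ, SZ), mul(SZ, Z)))))
  step 7: S(S(S(add(add(Z, mul(Z, SSSZ)), mul(add(SZ, SZ), mul(SZ, Z))))))
  step 8: S(S(S(add(mul(Z, SSSZ), mul(add(SZ, SZ), mul(SZ, Z))))))
  step 9: S(S(S(add(Z, mul(add(SZ, SZ), mul(SZ, Z))))))
  step 10: S(S(S(mul(add(SZ, SZ), mul(SZ, Z)))))
  step 11: S(S(S(mul(S(add(Z, SZ)), mul(SZ, Z)))))
  step 12: S(S(S(add(mul(SZ, Z), mul(add(Z, SZ), mul(SZ, Z))))))
  step 13: S(S(S(add(add(Z, mul(Z, Z)), mul(add(Z, SZ), mul(SZ, Z))))))
  step 14: S(S(S(add(mul(Z, Z), mul(add(Z, SZ), mul(SZ, Z))))))
  step 15: S(S(S(add(Z, mul(add(Z, SZ), mul(SZ, Z))))))
  step 16: S(S(S(mul(add(Z, SZ), mul(SZ, Z)))))
  step 17: S(S(S(mul(SZ, mul(SZ, Z)))))
  step 18: S(S(S(add(mul(SZ, Z), mul(Z, mul(SZ, Z))))))
  step 19: S(S(S(add(add(Z, mul(Z, Z)), mul(Z, mul(SZ, Z))))))
  step 20: S(S(S(add(mul(Z, Z), mul(Z, mul(SZ, Z))))))
  step 21: S(S(S(add(Z, mul(Z, mul(SZ, Z))))))
  step 22: S(S(S(mul(Z, mul(SZ, Z)))))
  step 23: SSSZ

Term B:
  start: mul(mul(SSZ, add(SZ, Z)), SSZ)
  step 1: mul(add(add(SZ, Z), mul(SZ, add(SZ, Z))), SSZ)
  step 2: mul(add(S(add(Z, Z)), mul(SZ, add(SZ, Z))), SSZ)
  step 3: mul(S(add(add(Z, Z), mul(SZ, add(SZ, Z)))), SSZ)
  step 4: add(SSZ, mul(add(add(Z, Z), mul(SZ, add(SZ, Z))), SSZ))
  step 5: S(add(SZ, mul(add(add(Z, Z), mul(SZ, add(SZ, Z))), SSZ)))
  step 6: S(S(add(Z, mul(add(add(Z, Z), mul(SZ, add(SZ, Z))), SSZ))))
  step 7: S(S(mul(add(add(Z, Z), mul(SZ, add(SZ, Z))), SSZ)))
  step 8: S(S(mul(add(Z, mul(SZ, add(SZ, Z))), SSZ)))
  step 9: S(S(mul(mul(SZ, add(SZ, Z)), SSZ)))
  step 10: S(S(mul(add(add(SZ, Z), mul(Z, add(SZ, Z))), SSZ)))
  step 11: S(S(mul(add(S(add(Z, Z)), mul(Z, add(SZ, Z))), SSZ)))
  step 12: S(S(mul(S(add(add(Z, Z), mul(Z, add(SZ, Z)))), SSZ)))
  step 13: S(S(add(SSZ, mul(add(add(Z, Z), mul(Z, add(SZ, Z))), SSZ))))
  step 14: S(S(S(add(SZ, mul(add(add(Z, Z), mul(Z, add(SZ, Z))), SSZ)))))
  step 15: S(S(S(S(add(Z, mul(add(add(Z, Z), mul(Z, add(SZ, Z))), SSZ))))))
  step 16: S(S(S(S(mul(add(add(Z, Z), mul(Z, add(SZ, Z))), SSZ)))))
  step 17: S(S(S(S(mul(add(Z, mul(Z, add(SZ, Z))), SSZ)))))
  step 18: S(S(S(S(mul(mul(Z, add(SZ, Z)), SSZ)))))
  step 19: S(S(S(S(mul(Z, SSZ)))))
  step 20: S^4(Z)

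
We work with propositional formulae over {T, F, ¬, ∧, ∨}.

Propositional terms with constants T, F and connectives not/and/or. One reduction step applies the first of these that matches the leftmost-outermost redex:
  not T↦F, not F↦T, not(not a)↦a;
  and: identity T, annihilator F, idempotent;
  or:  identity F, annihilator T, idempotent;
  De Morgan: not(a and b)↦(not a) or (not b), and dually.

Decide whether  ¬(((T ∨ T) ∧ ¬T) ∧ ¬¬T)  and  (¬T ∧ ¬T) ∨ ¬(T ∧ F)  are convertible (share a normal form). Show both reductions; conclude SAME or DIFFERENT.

Term A:
  start: ¬(((T ∨ T) ∧ ¬T) ∧ ¬¬T)
  [1] ¬((T ∨ T) ∧ ¬T) ∨ ¬¬¬T
  [2] (¬(T ∨ T) ∨ ¬¬T) ∨ ¬¬¬T
  [3] ((¬T ∧ ¬T) ∨ ¬¬T) ∨ ¬¬¬T
  [4] (¬T ∨ ¬¬T) ∨ ¬¬¬T
  [5] (F ∨ ¬¬T) ∨ ¬¬¬T
  [6] ¬¬T ∨ ¬¬¬T
  [7] T ∨ ¬¬¬T
  [8] T

Term B:
  start: (¬T ∧ ¬T) ∨ ¬(T ∧ F)
  [1] ¬T ∨ ¬(T ∧ F)
  [2] F ∨ ¬(T ∧ F)
  [3] ¬(T ∧ F)
  [4] ¬T ∨ ¬F
  [5] F ∨ ¬F
  [6] ¬F
  [7] T

Answer: SAME — A ⇓ T, B ⇓ T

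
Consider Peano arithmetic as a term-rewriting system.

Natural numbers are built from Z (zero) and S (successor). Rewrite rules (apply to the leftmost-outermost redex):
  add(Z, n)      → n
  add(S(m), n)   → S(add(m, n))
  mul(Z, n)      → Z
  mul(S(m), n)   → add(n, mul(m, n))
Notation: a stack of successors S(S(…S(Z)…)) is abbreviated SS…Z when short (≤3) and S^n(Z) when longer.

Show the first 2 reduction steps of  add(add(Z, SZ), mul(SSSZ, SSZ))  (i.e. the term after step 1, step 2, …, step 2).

Answer: after 2 steps: S(add(Z, mul(SSSZ, SSZ)))

Derivation:
  start: add(add(Z, SZ), mul(SSSZ, SSZ))
  step 1: add(SZ, mul(SSSZ, SSZ))
  step 2: S(add(Z, mul(SSSZ, SSZ)))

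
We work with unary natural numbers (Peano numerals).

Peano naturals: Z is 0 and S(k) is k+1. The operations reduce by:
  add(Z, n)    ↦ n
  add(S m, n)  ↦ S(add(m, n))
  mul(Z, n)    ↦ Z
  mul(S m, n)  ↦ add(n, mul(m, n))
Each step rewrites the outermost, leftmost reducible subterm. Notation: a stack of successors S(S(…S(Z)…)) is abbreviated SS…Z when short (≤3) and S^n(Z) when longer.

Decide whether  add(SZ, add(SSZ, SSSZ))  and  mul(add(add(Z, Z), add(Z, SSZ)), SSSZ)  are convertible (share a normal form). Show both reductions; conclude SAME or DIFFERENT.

Answer: SAME — A ⇓ S^6(Z), B ⇓ S^6(Z)

Reduction:
Term A:
  start: add(SZ, add(SSZ, SSSZ))
  step 1: S(add(Z, add(SSZ, SSSZ)))
  step 2: S(add(SSZ, SSSZ))
  step 3: S(S(add(SZ, SSSZ)))
  step 4: S(S(S(add(Z, SSSZ))))
  step 5: S^6(Z)

Term B:
  start: mul(add(add(Z, Z), add(Z, SSZ)), SSSZ)
  step 1: mul(add(Z, add(Z, SSZ)), SSSZ)
  step 2: mul(add(Z, SSZ), SSSZ)
  step 3: mul(SSZ, SSSZ)
  step 4: add(SSSZ, mul(SZ, SSSZ))
  step 5: S(add(SSZ, mul(SZ, SSSZ)))
  step 6: S(S(add(SZ, mul(SZ, SSSZ))))
  step 7: S(S(S(add(Z, mul(SZ, SSSZ)))))
  step 8: S(S(S(mul(SZ, SSSZ))))
  step 9: S(S(S(add(SSSZ, mul(Z, SSSZ)))))
  step 10: S(S(S(S(add(SSZ, mul(Z, SSSZ))))))
  step 11: S(S(S(S(S(add(SZ, mul(Z, SSSZ)))))))
  step 12: S(S(S(S(S(S(add(Z, mul(Z, SSSZ))))))))
  step 13: S(S(S(S(S(S(mul(Z, SSSZ)))))))
  step 14: S^6(Z)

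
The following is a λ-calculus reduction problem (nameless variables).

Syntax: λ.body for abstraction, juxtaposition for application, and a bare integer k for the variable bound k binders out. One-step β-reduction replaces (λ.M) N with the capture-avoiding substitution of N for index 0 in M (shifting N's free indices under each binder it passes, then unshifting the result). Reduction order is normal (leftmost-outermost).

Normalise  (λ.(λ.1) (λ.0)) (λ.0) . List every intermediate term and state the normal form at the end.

  start: (λ.(λ.1) (λ.0)) (λ.0)
  step 1: (λ.λ.0) (λ.0)
  step 2: λ.0

Answer: normal form = λ.0  (in 2 steps)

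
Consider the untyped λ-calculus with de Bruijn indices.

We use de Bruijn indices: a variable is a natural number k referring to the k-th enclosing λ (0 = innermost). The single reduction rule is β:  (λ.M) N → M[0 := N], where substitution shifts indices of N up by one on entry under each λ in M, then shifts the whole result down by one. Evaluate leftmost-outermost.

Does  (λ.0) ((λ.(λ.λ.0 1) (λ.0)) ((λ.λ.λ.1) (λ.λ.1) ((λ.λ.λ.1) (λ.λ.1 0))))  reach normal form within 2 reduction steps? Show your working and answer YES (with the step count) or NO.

  start: (λ.0) ((λ.(λ.λ.0 1) (λ.0)) ((λ.λ.λ.1) (λ.λ.1) ((λ.λ.λ.1) (λ.λ.1 0))))
  [1] (λ.(λ.λ.0 1) (λ.0)) ((λ.λ.λ.1) (λ.λ.1) ((λ.λ.λ.1) (λ.λ.1 0)))
  [2] (λ.λ.0 1) (λ.0)

Answer: NO — after 2 steps the term is (λ.λ.0 1) (λ.0), not yet normal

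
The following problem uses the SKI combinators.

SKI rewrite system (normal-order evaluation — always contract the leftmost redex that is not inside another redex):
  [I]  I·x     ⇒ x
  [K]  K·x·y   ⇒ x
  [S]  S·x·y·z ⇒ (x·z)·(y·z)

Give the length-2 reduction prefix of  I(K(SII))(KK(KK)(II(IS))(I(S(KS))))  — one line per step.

  start: I(K(SII))(KK(KK)(II(IS))(I(S(KS))))
  →1  K(SII)(KK(KK)(II(IS))(I(S(KS))))
  →2  SII

Answer: after 2 steps: SII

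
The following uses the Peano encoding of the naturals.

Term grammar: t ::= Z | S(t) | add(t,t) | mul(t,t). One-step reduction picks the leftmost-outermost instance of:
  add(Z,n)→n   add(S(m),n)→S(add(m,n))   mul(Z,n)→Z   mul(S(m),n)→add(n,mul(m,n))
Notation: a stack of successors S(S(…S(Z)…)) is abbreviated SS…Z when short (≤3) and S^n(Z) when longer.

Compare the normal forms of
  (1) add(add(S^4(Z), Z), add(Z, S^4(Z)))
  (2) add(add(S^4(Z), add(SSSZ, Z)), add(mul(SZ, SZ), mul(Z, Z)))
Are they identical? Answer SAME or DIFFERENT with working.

Answer: SAME — A ⇓ S^8(Z), B ⇓ S^8(Z)

Reduction:
Term A:
  start: add(add(S^4(Z), Z), add(Z, S^4(Z)))
  step 1: add(S(add(SSSZ, Z)), add(Z, S^4(Z)))
  step 2: S(add(add(SSSZ, Z), add(Z, S^4(Z))))
  step 3: S(add(S(add(SSZ, Z)), add(Z, S^4(Z))))
  step 4: S(S(add(add(SSZ, Z), add(Z, S^4(Z)))))
  step 5: S(S(add(S(add(SZ, Z)), add(Z, S^4(Z)))))
  step 6: S(S(S(add(add(SZ, Z), add(Z, S^4(Z))))))
  step 7: S(S(S(add(S(add(Z, Z)), add(Z, S^4(Z))))))
  step 8: S(S(S(S(add(add(Z, Z), add(Z, S^4(Z)))))))
  step 9: S(S(S(S(add(Z, add(Z, S^4(Z)))))))
  step 10: S(S(S(S(add(Z, S^4(Z))))))
  step 11: S^8(Z)

Term B:
  start: add(add(S^4(Z), add(SSSZ, Z)), add(mul(SZ, SZ), mul(Z, Z)))
  step 1: add(S(add(SSSZ, add(SSSZ, Z))), add(mul(SZ, SZ), mul(Z, Z)))
  step 2: S(add(add(SSSZ, add(SSSZ, Z)), add(mul(SZ, SZ), mul(Z, Z))))
  step 3: S(add(S(add(SSZ, add(SSSZ, Z))), add(mul(SZ, SZ), mul(Z, Z))))
  step 4: S(S(add(add(SSZ, add(SSSZ, Z)), add(mul(SZ, SZ), mul(Z, Z)))))
  step 5: S(S(add(S(add(SZ, add(SSSZ, Z))), add(mul(SZ, SZ), mul(Z, Z)))))
  step 6: S(S(S(add(add(SZ, add(SSSZ, Z)), add(mul(SZ, SZ), mul(Z, Z))))))
  step 7: S(S(S(add(S(add(Z, add(SSSZ, Z))), add(mul(SZ, SZ), mul(Z, Z))))))
  step 8: S(S(S(S(add(add(Z, add(SSSZ, Z)), add(mul(SZ, SZ), mul(Z, Z)))))))
  step 9: S(S(S(S(add(add(SSSZ, Z), add(mul(SZ, SZ), mul(Z, Z)))))))
  step 10: S(S(S(S(add(S(add(SSZ, Z)), add(mul(SZ, SZ), mul(Z, Z)))))))
  step 11: S(S(S(S(S(add(add(SSZ, Z), add(mul(SZ, SZ), mul(Z, Z))))))))
  step 12: S(S(S(S(S(add(S(add(SZ, Z)), add(mul(SZ, SZ), mul(Z, Z))))))))
  step 13: S(S(S(S(S(S(add(add(SZ, Z), add(mul(SZ, SZ), mul(Z, Z)))))))))
  step 14: S(S(S(S(S(S(add(S(add(Z, Z)), add(mul(SZ, SZ), mul(Z, Z)))))))))
  step 15: S(S(S(S(S(S(S(add(add(Z, Z), add(mul(SZ, SZ), mul(Z, Z))))))))))
  step 16: S(S(S(S(S(S(S(add(Z, add(mul(SZ, SZ), mul(Z, Z))))))))))
  step 17: S(S(S(S(S(S(S(add(mul(SZ, SZ), mul(Z, Z)))))))))
  step 18: S(S(S(S(S(S(S(add(add(SZ, mul(Z, SZ)), mul(Z, Z)))))))))
  step 19: S(S(S(S(S(S(S(add(S(add(Z, mul(Z, SZ))), mul(Z, Z)))))))))
  step 20: S(S(S(S(S(S(S(S(add(add(Z, mul(Z, SZ)), mul(Z, Z))))))))))
  step 21: S(S(S(S(S(S(S(S(add(mul(Z, SZ), mul(Z, Z))))))))))
  step 22: S(S(S(S(S(S(S(S(add(Z, mul(Z, Z))))))))))
  step 23: S(S(S(S(S(S(S(S(mul(Z, Z)))))))))
  step 24: S^8(Z)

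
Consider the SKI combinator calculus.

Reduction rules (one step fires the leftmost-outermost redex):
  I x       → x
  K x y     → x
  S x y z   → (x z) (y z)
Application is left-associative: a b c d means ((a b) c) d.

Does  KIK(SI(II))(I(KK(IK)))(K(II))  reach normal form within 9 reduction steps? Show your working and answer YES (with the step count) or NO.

Answer: NO — after 9 steps the term is I(KK(IK)), not yet normal

Working:
  start: KIK(SI(II))(I(KK(IK)))(K(II))
  →1  I(SI(II))(I(KK(IK)))(K(II))
  →2  SI(II)(I(KK(IK)))(K(II))
  →3  I(I(KK(IK)))(II(I(KK(IK))))(K(II))
  →4  I(KK(IK))(II(I(KK(IK))))(K(II))
  →5  KK(IK)(II(I(KK(IK))))(K(II))
  →6  K(II(I(KK(IK))))(K(II))
  →7  II(I(KK(IK)))
  →8  I(I(KK(IK)))
  →9  I(KK(IK))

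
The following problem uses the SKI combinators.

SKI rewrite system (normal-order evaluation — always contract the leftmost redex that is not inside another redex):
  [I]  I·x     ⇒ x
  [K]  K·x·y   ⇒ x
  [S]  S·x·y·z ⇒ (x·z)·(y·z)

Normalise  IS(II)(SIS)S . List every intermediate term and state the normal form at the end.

  start: IS(II)(SIS)S
  step 1: S(II)(SIS)S
  step 2: IIS(SISS)
  step 3: IS(SISS)
  step 4: S(SISS)
  step 5: S(IS(SS))
  step 6: S(S(SS))

Answer: normal form = S(S(SS))  (in 6 steps)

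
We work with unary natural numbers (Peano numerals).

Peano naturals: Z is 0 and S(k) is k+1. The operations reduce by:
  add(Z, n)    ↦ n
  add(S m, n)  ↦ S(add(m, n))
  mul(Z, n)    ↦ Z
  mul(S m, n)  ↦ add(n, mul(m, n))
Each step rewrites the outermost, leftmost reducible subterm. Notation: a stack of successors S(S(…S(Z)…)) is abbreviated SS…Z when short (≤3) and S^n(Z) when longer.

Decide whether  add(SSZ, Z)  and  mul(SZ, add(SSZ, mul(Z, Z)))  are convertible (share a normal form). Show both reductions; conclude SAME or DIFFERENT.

Term A:
  start: add(SSZ, Z)
  [1] S(add(SZ, Z))
  [2] S(S(add(Z, Z)))
  [3] SSZ

Term B:
  start: mul(SZ, add(SSZ, mul(Z, Z)))
  [1] add(add(SSZ, mul(Z, Z)), mul(Z, add(SSZ, mul(Z, Z))))
  [2] add(S(add(SZ, mul(Z, Z))), mul(Z, add(SSZ, mul(Z, Z))))
  [3] S(add(add(SZ, mul(Z, Z)), mul(Z, add(SSZ, mul(Z, Z)))))
  [4] S(add(S(add(Z, mul(Z, Z))), mul(Z, add(SSZ, mul(Z, Z)))))
  [5] S(S(add(add(Z, mul(Z, Z)), mul(Z, add(SSZ, mul(Z, Z))))))
  [6] S(S(add(mul(Z, Z), mul(Z, add(SSZ, mul(Z, Z))))))
  [7] S(S(add(Z, mul(Z, add(SSZ, mul(Z, Z))))))
  [8] S(S(mul(Z, add(SSZ, mul(Z, Z)))))
  [9] SSZ

Answer: SAME — A ⇓ SSZ, B ⇓ SSZ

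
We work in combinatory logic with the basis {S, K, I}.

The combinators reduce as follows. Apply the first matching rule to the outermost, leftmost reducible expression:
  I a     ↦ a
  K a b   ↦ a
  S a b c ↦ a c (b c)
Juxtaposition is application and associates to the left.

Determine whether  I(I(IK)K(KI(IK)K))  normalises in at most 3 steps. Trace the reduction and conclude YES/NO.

  start: I(I(IK)K(KI(IK)K))
  →1  I(IK)K(KI(IK)K)
  →2  IKK(KI(IK)K)
  →3  KK(KI(IK)K)

Answer: NO — after 3 steps the term is KK(KI(IK)K), not yet normal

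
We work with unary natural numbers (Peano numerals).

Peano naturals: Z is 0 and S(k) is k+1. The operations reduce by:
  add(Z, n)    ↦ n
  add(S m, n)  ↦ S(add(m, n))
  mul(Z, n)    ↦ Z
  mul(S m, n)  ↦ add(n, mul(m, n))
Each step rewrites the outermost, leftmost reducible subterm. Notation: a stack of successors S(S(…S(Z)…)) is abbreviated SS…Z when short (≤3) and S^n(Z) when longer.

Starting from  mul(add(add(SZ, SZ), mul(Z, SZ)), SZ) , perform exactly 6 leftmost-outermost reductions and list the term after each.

Answer: after 6 steps: S(mul(add(SZ, mul(Z, SZ)), SZ))

Reduction:
  start: mul(add(add(SZ, SZ), mul(Z, SZ)), SZ)
  [1] mul(add(S(add(Z, SZ)), mul(Z, SZ)), SZ)
  [2] mul(S(add(add(Z, SZ), mul(Z, SZ))), SZ)
  [3] add(SZ, mul(add(add(Z, SZ), mul(Z, SZ)), SZ))
  [4] S(add(Z, mul(add(add(Z, SZ), mul(Z, SZ)), SZ)))
  [5] S(mul(add(add(Z, SZ), mul(Z, SZ)), SZ))
  [6] S(mul(add(SZ, mul(Z, SZ)), SZ))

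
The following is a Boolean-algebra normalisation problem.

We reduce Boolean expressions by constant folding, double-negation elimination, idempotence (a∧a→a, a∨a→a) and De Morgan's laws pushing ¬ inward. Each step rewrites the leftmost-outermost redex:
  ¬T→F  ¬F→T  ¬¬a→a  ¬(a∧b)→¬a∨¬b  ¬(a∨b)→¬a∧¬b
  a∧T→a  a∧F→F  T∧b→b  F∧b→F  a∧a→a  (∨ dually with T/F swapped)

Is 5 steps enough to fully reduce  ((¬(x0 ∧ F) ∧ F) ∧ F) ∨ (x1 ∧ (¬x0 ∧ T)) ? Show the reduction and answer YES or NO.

  start: ((¬(x0 ∧ F) ∧ F) ∧ F) ∨ (x1 ∧ (¬x0 ∧ T))
  step 1: F ∨ (x1 ∧ (¬x0 ∧ T))
  step 2: x1 ∧ (¬x0 ∧ T)
  step 3: x1 ∧ ¬x0

Answer: YES — reaches normal form x1 ∧ ¬x0 in 3 ≤ 5 steps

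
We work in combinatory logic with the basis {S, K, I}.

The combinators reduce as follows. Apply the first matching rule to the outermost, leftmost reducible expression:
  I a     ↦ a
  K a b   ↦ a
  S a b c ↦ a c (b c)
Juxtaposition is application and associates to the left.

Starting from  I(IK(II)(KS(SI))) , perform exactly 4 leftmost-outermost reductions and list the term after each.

Answer: after 4 steps: I

Working:
  start: I(IK(II)(KS(SI)))
  →1  IK(II)(KS(SI))
  →2  K(II)(KS(SI))
  →3  II
  →4  I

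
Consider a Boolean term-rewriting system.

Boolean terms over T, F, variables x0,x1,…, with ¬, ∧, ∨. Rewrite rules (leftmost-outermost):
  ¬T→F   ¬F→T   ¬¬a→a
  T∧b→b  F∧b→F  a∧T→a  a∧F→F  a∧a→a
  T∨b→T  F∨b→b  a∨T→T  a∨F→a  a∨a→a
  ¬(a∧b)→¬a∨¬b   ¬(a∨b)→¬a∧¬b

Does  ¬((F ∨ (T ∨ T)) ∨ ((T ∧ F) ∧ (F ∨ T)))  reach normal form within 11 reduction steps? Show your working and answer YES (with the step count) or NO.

  start: ¬((F ∨ (T ∨ T)) ∨ ((T ∧ F) ∧ (F ∨ T)))
  →1  ¬(F ∨ (T ∨ T)) ∧ ¬((T ∧ F) ∧ (F ∨ T))
  →2  (¬F ∧ ¬(T ∨ T)) ∧ ¬((T ∧ F) ∧ (F ∨ T))
  →3  (T ∧ ¬(T ∨ T)) ∧ ¬((T ∧ F) ∧ (F ∨ T))
  →4  ¬(T ∨ T) ∧ ¬((T ∧ F) ∧ (F ∨ T))
  →5  (¬T ∧ ¬T) ∧ ¬((T ∧ F) ∧ (F ∨ T))
  →6  ¬T ∧ ¬((T ∧ F) ∧ (F ∨ T))
  →7  F ∧ ¬((T ∧ F) ∧ (F ∨ T))
  →8  F

Answer: YES — reaches normal form F in 8 ≤ 11 steps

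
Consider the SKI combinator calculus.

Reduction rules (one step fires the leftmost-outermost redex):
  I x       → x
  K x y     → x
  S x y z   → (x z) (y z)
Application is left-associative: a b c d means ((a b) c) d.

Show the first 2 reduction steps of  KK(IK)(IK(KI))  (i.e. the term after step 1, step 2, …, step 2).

  start: KK(IK)(IK(KI))
  step 1: K(IK(KI))
  step 2: K(K(KI))

Answer: after 2 steps: K(K(KI))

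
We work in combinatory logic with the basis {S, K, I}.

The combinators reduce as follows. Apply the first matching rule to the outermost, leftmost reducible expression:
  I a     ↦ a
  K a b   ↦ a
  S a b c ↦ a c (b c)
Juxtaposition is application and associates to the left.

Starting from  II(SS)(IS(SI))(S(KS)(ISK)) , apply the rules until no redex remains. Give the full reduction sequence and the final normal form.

  start: II(SS)(IS(SI))(S(KS)(ISK))
  step 1: I(SS)(IS(SI))(S(KS)(ISK))
  step 2: SS(IS(SI))(S(KS)(ISK))
  step 3: S(S(KS)(ISK))(IS(SI)(S(KS)(ISK)))
  step 4: S(S(KS)(SK))(IS(SI)(S(KS)(ISK)))
  step 5: S(S(KS)(SK))(S(SI)(S(KS)(ISK)))
  step 6: S(S(KS)(SK))(S(SI)(S(KS)(SK)))

Answer: normal form = S(S(KS)(SK))(S(SI)(S(KS)(SK)))  (in 6 steps)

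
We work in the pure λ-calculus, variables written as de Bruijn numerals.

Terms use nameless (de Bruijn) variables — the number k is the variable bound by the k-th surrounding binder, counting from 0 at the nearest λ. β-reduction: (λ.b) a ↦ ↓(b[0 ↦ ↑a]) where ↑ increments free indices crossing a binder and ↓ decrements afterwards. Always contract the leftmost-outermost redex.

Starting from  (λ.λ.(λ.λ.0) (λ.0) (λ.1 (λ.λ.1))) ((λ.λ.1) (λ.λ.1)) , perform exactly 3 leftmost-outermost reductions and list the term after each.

Answer: after 3 steps: λ.λ.1 (λ.λ.1)

Working:
  start: (λ.λ.(λ.λ.0) (λ.0) (λ.1 (λ.λ.1))) ((λ.λ.1) (λ.λ.1))
  →1  λ.(λ.λ.0) (λ.0) (λ.1 (λ.λ.1))
  →2  λ.(λ.0) (λ.1 (λ.λ.1))
  →3  λ.λ.1 (λ.λ.1)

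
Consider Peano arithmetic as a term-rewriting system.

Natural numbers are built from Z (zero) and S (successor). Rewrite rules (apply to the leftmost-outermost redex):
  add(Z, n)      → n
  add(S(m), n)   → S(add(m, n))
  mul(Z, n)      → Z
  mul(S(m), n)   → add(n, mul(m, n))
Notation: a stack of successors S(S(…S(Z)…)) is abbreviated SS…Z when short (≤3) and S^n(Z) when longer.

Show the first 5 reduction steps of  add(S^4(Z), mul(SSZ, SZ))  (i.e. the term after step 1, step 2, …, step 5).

Answer: after 5 steps: S(S(S(S(mul(SSZ, SZ)))))

Reduction:
  start: add(S^4(Z), mul(SSZ, SZ))
  →1  S(add(SSSZ, mul(SSZ, SZ)))
  →2  S(S(add(SSZ, mul(SSZ, SZ))))
  →3  S(S(S(add(SZ, mul(SSZ, SZ)))))
  →4  S(S(S(S(add(Z, mul(SSZ, SZ))))))
  →5  S(S(S(S(mul(SSZ, SZ)))))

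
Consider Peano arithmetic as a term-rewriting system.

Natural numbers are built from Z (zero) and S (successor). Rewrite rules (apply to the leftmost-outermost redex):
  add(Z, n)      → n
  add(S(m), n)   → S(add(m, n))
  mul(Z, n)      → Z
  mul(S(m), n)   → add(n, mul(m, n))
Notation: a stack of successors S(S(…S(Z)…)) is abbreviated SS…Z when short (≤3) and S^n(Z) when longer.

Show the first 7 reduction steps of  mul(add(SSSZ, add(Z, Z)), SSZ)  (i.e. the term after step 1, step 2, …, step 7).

  start: mul(add(SSSZ, add(Z, Z)), SSZ)
  →1  mul(S(add(SSZ, add(Z, Z))), SSZ)
  →2  add(SSZ, mul(add(SSZ, add(Z, Z)), SSZ))
  →3  S(add(SZ, mul(add(SSZ, add(Z, Z)), SSZ)))
  →4  S(S(add(Z, mul(add(SSZ, add(Z, Z)), SSZ))))
  →5  S(S(mul(add(SSZ, add(Z, Z)), SSZ)))
  →6  S(S(mul(S(add(SZ, add(Z, Z))), SSZ)))
  →7  S(S(add(SSZ, mul(add(SZ, add(Z, Z)), SSZ))))

Answer: after 7 steps: S(S(add(SSZ, mul(add(SZ, add(Z, Z)), SSZ))))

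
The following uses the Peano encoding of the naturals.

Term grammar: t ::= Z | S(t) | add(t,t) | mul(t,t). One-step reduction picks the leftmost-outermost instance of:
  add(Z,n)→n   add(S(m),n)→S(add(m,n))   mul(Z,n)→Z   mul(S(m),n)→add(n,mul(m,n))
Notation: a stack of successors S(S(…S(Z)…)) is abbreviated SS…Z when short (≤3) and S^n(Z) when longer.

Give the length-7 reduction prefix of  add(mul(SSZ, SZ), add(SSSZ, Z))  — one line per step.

  start: add(mul(SSZ, SZ), add(SSSZ, Z))
  →1  add(add(SZ, mul(SZ, SZ)), add(SSSZ, Z))
  →2  add(S(add(Z, mul(SZ, SZ))), add(SSSZ, Z))
  →3  S(add(add(Z, mul(SZ, SZ)), add(SSSZ, Z)))
  →4  S(add(mul(SZ, SZ), add(SSSZ, Z)))
  →5  S(add(add(SZ, mul(Z, SZ)), add(SSSZ, Z)))
  →6  S(add(S(add(Z, mul(Z, SZ))), add(SSSZ, Z)))
  →7  S(S(add(add(Z, mul(Z, SZ)), add(SSSZ, Z))))

Answer: after 7 steps: S(S(add(add(Z, mul(Z, SZ)), add(SSSZ, Z))))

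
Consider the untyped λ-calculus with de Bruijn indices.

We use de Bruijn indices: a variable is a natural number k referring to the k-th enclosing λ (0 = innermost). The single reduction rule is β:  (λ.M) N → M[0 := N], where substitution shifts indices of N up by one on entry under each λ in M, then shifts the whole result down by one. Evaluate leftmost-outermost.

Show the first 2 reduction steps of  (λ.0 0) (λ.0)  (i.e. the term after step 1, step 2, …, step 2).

  start: (λ.0 0) (λ.0)
  step 1: (λ.0) (λ.0)
  step 2: λ.0

Answer: after 2 steps: λ.0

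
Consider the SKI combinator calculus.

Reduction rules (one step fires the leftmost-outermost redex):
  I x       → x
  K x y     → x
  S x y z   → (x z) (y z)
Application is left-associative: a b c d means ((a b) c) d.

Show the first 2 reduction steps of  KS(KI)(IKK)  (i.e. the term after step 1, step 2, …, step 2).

  start: KS(KI)(IKK)
  [1] S(IKK)
  [2] S(KK)

Answer: after 2 steps: S(KK)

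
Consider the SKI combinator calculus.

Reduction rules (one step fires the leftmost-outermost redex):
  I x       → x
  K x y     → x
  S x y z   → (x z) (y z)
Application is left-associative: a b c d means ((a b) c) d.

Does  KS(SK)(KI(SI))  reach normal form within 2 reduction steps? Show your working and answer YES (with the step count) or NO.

  start: KS(SK)(KI(SI))
  [1] S(KI(SI))
  [2] SI

Answer: YES — reaches normal form SI in 2 ≤ 2 steps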